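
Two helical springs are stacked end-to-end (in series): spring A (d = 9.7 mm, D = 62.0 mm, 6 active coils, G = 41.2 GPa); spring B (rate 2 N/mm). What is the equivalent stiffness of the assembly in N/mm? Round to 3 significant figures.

k_A = Gd⁴/(8D³N_a) = (41.2×10³)(9.7⁴)/(8·62.0³·6) = 31.884 N/mm
Series: 1/k_eq = 1/31.884 + 1/2 = 0.53136; k_eq = 1.8819 N/mm

1.88 N/mm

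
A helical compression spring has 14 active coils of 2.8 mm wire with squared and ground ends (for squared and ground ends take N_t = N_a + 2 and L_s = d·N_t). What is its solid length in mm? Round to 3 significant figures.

squared and ground ends: N_t = N_a + 2 = 14 + 2 = 16
L_s = d·N_t = 2.8 × 16 = 44.8 mm

44.8 mm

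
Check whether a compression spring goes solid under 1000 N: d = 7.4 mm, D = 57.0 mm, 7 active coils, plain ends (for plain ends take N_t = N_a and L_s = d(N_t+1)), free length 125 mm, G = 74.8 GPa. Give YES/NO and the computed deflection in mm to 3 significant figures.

NO, δ = 46.2 mm

k = Gd⁴/(8D³N_a) = (74.8×10³)(7.4⁴)/(8·57.0³·7) = 21.628 N/mm
N_t = 7; L_s = 7.4·8 = 59.2 mm; δ_solid = L₀ − L_s = 125 − 59.2 = 65.8 mm
δ = F/k = 1000/21.628 = 46.236 mm
δ < δ_solid → spring does not go solid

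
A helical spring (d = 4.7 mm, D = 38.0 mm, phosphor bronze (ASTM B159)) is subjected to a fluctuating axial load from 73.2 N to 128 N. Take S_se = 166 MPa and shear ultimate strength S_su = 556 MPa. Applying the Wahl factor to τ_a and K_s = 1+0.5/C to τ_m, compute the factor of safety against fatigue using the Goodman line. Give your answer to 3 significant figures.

2.77

C = D/d = 38.0/4.7 = 8.0851; K_W = (4C−1)/(4C−4)+0.615/C = 1.1819; K_s = 1+0.5/C = 1.0618
F_a = (F_max−F_min)/2 = 27.4 N; F_m = (F_max+F_min)/2 = 100.6 N
τ_a = K_W·8F_aD/(πd³) = 1.1819 × 25.538 = 30.183 MPa
τ_m = K_s·8F_mD/(πd³) = 1.0618 × 93.762 = 99.561 MPa
Goodman: 1/n_f = τ_a/S_se + τ_m/S_su = 30.183/166 + 99.561/556 = 0.18183 + 0.17907 = 0.36089
n_f = 1/0.36089 = 2.771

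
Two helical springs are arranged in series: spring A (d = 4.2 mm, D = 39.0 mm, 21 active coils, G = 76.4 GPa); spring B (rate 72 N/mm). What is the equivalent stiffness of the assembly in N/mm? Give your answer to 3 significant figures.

k_A = Gd⁴/(8D³N_a) = (76.4×10³)(4.2⁴)/(8·39.0³·21) = 2.3855 N/mm
Series: 1/k_eq = 1/2.3855 + 1/72 = 0.43308; k_eq = 2.309 N/mm

2.31 N/mm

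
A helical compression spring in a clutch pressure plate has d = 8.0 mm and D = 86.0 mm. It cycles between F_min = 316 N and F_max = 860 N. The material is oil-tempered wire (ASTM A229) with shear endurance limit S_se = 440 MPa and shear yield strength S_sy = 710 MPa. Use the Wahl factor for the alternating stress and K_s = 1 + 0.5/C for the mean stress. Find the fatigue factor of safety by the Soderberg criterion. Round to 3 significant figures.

C = D/d = 86.0/8.0 = 10.7500; K_W = (4C−1)/(4C−4)+0.615/C = 1.1341; K_s = 1+0.5/C = 1.0465
F_a = (F_max−F_min)/2 = 272 N; F_m = (F_max+F_min)/2 = 588 N
τ_a = K_W·8F_aD/(πd³) = 1.1341 × 116.34 = 131.95 MPa
τ_m = K_s·8F_mD/(πd³) = 1.0465 × 251.5 = 263.2 MPa
Soderberg: 1/n_f = τ_a/S_se + τ_m/S_sy = 131.95/440 + 263.2/710 = 0.29988 + 0.37071 = 0.67059
n_f = 1/0.67059 = 1.491

1.49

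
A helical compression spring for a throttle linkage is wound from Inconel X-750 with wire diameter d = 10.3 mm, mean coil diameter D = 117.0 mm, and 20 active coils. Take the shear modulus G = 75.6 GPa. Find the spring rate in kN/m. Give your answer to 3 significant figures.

3.32 kN/m

k = Gd⁴/(8D³N_a) = (75.6×10³ × 10.3⁴) / (8 × 117.0³ × 20)
  = 8.50885e+08 / 2.56258e+08 = 3.3204 N/mm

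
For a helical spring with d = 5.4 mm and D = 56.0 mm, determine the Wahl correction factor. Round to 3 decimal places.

C = D/d = 56.0/5.4 = 10.3704
K_W = (4C−1)/(4C−4) + 0.615/C = 40.481/37.481 + 0.0593 = 1.1393

1.139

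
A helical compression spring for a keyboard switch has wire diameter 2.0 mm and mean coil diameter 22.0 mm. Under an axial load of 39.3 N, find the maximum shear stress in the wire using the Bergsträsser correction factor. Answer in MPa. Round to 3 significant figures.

309 MPa

Spring index C = D/d = 22.0/2.0 = 11.0000
K_B = (4C+2)/(4C−3) = 46.000/41.000 = 1.1220
τ₀ = 8FD/(πd³) = 8·39.3·22.0/(π·2.0³) = 6916.8/25.133 = 275.21 MPa
τ_max = K·τ₀ = 1.1220 × 275.21 = 308.77 MPa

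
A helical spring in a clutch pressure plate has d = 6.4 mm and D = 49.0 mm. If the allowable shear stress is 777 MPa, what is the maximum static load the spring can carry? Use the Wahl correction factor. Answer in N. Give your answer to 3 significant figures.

1370 N

C = D/d = 49.0/6.4 = 7.6562
K_W = (4C−1)/(4C−4) + 0.615/C = 29.625/26.625 + 0.0803 = 1.1930
τ_max = K·8FD/(πd³) → F_max = τ_allow·πd³/(8DK)
F_max = 777·π·6.4³/(8·49.0·1.1930) = 6.399e+05/467.66 = 1368.3 N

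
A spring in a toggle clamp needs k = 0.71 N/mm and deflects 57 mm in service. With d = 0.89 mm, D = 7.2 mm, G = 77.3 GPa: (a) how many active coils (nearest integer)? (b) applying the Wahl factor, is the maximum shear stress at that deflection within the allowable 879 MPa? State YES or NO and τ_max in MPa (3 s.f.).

N_a = Gd⁴/(8D³k) = (77.3×10³)(0.89⁴)/(8·7.2³·0.71) = 22.88 → N_a = 23
Actual rate k = Gd⁴/(8D³·23) = 0.70619 N/mm
Working load F = kδ = 0.70619·57 = 40.253 N
C = 7.2/0.89 = 8.0899; K_W = (4C−1)/(4C−4)+0.615/C = 1.1818
τ_max = K_W·8FD/(πd³) = 1.1818·1046.9 = 1237.2 MPa
τ_max > 879 MPa → exceeds allowable

(a) 23 coils; (b) NO, τ_max = 1240 MPa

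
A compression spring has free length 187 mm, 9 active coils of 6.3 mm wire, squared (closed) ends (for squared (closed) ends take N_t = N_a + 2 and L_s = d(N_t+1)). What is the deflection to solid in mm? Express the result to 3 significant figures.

N_t = 11; L_s = 6.3·12 = 75.6 mm
δ_solid = L₀ − L_s = 187 − 75.6 = 111.4 mm

111 mm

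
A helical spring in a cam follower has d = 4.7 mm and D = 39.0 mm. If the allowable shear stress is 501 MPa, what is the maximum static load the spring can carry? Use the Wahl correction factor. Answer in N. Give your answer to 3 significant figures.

445 N

C = D/d = 39.0/4.7 = 8.2979
K_W = (4C−1)/(4C−4) + 0.615/C = 32.191/29.191 + 0.0741 = 1.1769
τ_max = K·8FD/(πd³) → F_max = τ_allow·πd³/(8DK)
F_max = 501·π·4.7³/(8·39.0·1.1769) = 1.6341e+05/367.19 = 445.03 N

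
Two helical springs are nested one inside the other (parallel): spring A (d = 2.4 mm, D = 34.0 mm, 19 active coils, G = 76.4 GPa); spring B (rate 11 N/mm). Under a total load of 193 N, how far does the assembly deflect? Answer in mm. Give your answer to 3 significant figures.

k_A = Gd⁴/(8D³N_a) = (76.4×10³)(2.4⁴)/(8·34.0³·19) = 0.42429 N/mm
Parallel: k_eq = 0.42429 + 11 = 11.424 N/mm
δ = F/k_eq = 193/11.424 = 16.894 mm

16.9 mm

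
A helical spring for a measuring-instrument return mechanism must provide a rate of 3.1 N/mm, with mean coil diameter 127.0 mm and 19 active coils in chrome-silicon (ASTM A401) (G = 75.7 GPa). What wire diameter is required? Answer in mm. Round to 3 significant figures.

10.6 mm

d = (8D³N_a·k / G)^(1/4) = (8·127.0³·19·3.1 / (75.7×10³))^0.25
  = (12750)^0.25 = 10.6263 mm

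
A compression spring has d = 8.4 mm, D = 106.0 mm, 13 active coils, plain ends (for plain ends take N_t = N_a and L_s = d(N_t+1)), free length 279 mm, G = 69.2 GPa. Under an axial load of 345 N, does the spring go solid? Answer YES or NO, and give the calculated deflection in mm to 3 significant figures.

NO, δ = 124 mm

k = Gd⁴/(8D³N_a) = (69.2×10³)(8.4⁴)/(8·106.0³·13) = 2.7815 N/mm
N_t = 13; L_s = 8.4·14 = 117.6 mm; δ_solid = L₀ − L_s = 279 − 117.6 = 161.4 mm
δ = F/k = 345/2.7815 = 124.04 mm
δ < δ_solid → spring does not go solid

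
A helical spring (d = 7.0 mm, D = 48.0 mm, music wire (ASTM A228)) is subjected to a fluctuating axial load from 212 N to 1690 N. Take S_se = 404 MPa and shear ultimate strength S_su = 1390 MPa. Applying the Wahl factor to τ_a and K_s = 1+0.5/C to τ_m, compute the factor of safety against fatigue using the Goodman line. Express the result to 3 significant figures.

0.948

C = D/d = 48.0/7.0 = 6.8571; K_W = (4C−1)/(4C−4)+0.615/C = 1.2177; K_s = 1+0.5/C = 1.0729
F_a = (F_max−F_min)/2 = 739 N; F_m = (F_max+F_min)/2 = 951 N
τ_a = K_W·8F_aD/(πd³) = 1.2177 × 263.35 = 320.69 MPa
τ_m = K_s·8F_mD/(πd³) = 1.0729 × 338.9 = 363.61 MPa
Goodman: 1/n_f = τ_a/S_se + τ_m/S_su = 320.69/404 + 363.61/1390 = 0.79379 + 0.26159 = 1.0554
n_f = 1/1.0554 = 0.9475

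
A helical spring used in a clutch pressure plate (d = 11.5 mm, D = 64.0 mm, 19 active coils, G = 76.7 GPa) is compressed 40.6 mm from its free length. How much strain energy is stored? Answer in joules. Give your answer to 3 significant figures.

k = Gd⁴/(8D³N_a) = (76.7×10³)(11.5⁴)/(8·64.0³·19) = 33.667 N/mm
U = ½kδ² = 0.5 × 33.667 × 40.6² = 27748 N·mm = 27.748 J

27.7 J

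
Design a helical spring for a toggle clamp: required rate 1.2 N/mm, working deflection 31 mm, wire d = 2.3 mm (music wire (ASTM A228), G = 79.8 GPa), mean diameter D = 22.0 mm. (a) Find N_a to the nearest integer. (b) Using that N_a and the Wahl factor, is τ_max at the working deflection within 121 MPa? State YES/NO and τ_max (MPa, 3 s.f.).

N_a = Gd⁴/(8D³k) = (79.8×10³)(2.3⁴)/(8·22.0³·1.2) = 21.85 → N_a = 22
Actual rate k = Gd⁴/(8D³·22) = 1.1916 N/mm
Working load F = kδ = 1.1916·31 = 36.94 N
C = 22.0/2.3 = 9.5652; K_W = (4C−1)/(4C−4)+0.615/C = 1.1519
τ_max = K_W·8FD/(πd³) = 1.1519·170.09 = 195.92 MPa
τ_max > 121 MPa → exceeds allowable

(a) 22 coils; (b) NO, τ_max = 196 MPa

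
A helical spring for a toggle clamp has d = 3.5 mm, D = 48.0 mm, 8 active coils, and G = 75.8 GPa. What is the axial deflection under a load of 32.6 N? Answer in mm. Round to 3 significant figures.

k = Gd⁴/(8D³N_a) = (75.8×10³)(3.5⁴)/(8·48.0³·8) = 1.6071 N/mm
δ = F/k = 32.6 / 1.6071 = 20.285 mm

20.3 mm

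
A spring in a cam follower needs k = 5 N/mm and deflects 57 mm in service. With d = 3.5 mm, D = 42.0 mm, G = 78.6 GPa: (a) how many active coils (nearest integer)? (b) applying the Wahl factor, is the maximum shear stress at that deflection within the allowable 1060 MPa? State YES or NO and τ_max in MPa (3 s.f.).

(a) 4 coils; (b) YES, τ_max = 792 MPa

N_a = Gd⁴/(8D³k) = (78.6×10³)(3.5⁴)/(8·42.0³·5) = 3.98 → N_a = 4
Actual rate k = Gd⁴/(8D³·4) = 4.975 N/mm
Working load F = kδ = 4.975·57 = 283.58 N
C = 42.0/3.5 = 12.0000; K_W = (4C−1)/(4C−4)+0.615/C = 1.1194
τ_max = K_W·8FD/(πd³) = 1.1194·707.39 = 791.87 MPa
τ_max ≤ 1060 MPa → acceptable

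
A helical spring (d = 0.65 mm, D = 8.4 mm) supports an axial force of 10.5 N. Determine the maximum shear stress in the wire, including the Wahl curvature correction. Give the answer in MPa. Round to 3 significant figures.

Spring index C = D/d = 8.4/0.65 = 12.9231
K_W = (4C−1)/(4C−4) + 0.615/C = 50.692/47.692 + 0.0476 = 1.1105
τ₀ = 8FD/(πd³) = 8·10.5·8.4/(π·0.65³) = 705.6/0.86276 = 817.84 MPa
τ_max = K·τ₀ = 1.1105 × 817.84 = 908.21 MPa

908 MPa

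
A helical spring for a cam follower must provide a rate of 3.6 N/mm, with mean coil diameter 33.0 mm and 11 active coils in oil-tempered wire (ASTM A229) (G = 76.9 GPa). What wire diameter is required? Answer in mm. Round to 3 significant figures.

3.49 mm

d = (8D³N_a·k / G)^(1/4) = (8·33.0³·11·3.6 / (76.9×10³))^0.25
  = (148.05)^0.25 = 3.4882 mm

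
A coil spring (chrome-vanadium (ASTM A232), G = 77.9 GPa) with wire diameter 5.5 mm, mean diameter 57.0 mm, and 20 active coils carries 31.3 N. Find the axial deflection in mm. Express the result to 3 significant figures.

13.0 mm

k = Gd⁴/(8D³N_a) = (77.9×10³)(5.5⁴)/(8·57.0³·20) = 2.4057 N/mm
δ = F/k = 31.3 / 2.4057 = 13.011 mm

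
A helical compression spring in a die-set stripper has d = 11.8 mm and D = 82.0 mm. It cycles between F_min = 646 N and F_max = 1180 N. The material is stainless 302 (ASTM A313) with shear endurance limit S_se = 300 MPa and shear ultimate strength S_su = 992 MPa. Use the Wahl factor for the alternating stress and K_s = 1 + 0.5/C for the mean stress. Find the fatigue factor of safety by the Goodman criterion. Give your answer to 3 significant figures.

C = D/d = 82.0/11.8 = 6.9492; K_W = (4C−1)/(4C−4)+0.615/C = 1.2146; K_s = 1+0.5/C = 1.0720
F_a = (F_max−F_min)/2 = 267 N; F_m = (F_max+F_min)/2 = 913 N
τ_a = K_W·8F_aD/(πd³) = 1.2146 × 33.933 = 41.214 MPa
τ_m = K_s·8F_mD/(πd³) = 1.0720 × 116.03 = 124.38 MPa
Goodman: 1/n_f = τ_a/S_se + τ_m/S_su = 41.214/300 + 124.38/992 = 0.13738 + 0.12538 = 0.26276
n_f = 1/0.26276 = 3.806

3.81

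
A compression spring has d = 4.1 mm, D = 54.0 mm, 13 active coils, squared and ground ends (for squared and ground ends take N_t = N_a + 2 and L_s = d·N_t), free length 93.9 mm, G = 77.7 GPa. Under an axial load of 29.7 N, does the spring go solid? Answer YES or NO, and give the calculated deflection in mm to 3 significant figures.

k = Gd⁴/(8D³N_a) = (77.7×10³)(4.1⁴)/(8·54.0³·13) = 1.3407 N/mm
N_t = 15; L_s = 4.1·15 = 61.5 mm; δ_solid = L₀ − L_s = 93.9 − 61.5 = 32.4 mm
δ = F/k = 29.7/1.3407 = 22.152 mm
δ < δ_solid → spring does not go solid

NO, δ = 22.2 mm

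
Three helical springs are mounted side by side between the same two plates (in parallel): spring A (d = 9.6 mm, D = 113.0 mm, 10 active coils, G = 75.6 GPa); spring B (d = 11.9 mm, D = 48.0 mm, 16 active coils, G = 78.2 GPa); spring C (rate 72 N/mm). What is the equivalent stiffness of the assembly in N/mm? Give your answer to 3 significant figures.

188 N/mm

k_A = Gd⁴/(8D³N_a) = (75.6×10³)(9.6⁴)/(8·113.0³·10) = 5.5626 N/mm
k_B = Gd⁴/(8D³N_a) = (78.2×10³)(11.9⁴)/(8·48.0³·16) = 110.78 N/mm
Parallel: k_eq = 5.5626 + 110.78 + 72 = 188.34 N/mm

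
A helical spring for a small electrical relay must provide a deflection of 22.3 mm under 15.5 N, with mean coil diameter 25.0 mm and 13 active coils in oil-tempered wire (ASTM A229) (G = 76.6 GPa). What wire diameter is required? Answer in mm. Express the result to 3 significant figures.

Required rate k = F/δ = 15.5/22.3 = 0.69507 N/mm
d = (8D³N_a·k / G)^(1/4) = (8·25.0³·13·0.69507 / (76.6×10³))^0.25
  = (14.745)^0.25 = 1.9596 mm

1.96 mm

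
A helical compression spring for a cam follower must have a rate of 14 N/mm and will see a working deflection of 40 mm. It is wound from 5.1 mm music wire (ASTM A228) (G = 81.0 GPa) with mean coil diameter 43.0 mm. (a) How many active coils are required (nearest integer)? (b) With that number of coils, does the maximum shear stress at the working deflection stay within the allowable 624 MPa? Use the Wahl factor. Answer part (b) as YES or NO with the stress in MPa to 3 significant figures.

(a) 6 coils; (b) YES, τ_max = 557 MPa

N_a = Gd⁴/(8D³k) = (81.0×10³)(5.1⁴)/(8·43.0³·14) = 6.154 → N_a = 6
Actual rate k = Gd⁴/(8D³·6) = 14.359 N/mm
Working load F = kδ = 14.359·40 = 574.35 N
C = 43.0/5.1 = 8.4314; K_W = (4C−1)/(4C−4)+0.615/C = 1.1739
τ_max = K_W·8FD/(πd³) = 1.1739·474.11 = 556.54 MPa
τ_max ≤ 624 MPa → acceptable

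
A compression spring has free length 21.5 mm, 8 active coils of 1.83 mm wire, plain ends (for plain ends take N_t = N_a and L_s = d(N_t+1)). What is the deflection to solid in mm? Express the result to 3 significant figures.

N_t = 8; L_s = 1.83·9 = 16.47 mm
δ_solid = L₀ − L_s = 21.5 − 16.47 = 5.03 mm

5.03 mm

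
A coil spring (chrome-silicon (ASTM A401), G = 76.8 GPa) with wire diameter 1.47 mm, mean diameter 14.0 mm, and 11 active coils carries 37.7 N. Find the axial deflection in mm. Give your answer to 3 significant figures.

25.4 mm

k = Gd⁴/(8D³N_a) = (76.8×10³)(1.47⁴)/(8·14.0³·11) = 1.4851 N/mm
δ = F/k = 37.7 / 1.4851 = 25.385 mm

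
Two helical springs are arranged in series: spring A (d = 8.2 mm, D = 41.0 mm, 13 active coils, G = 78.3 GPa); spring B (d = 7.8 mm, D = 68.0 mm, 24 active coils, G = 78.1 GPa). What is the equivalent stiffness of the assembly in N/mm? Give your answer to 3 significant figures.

4.37 N/mm

k_A = Gd⁴/(8D³N_a) = (78.3×10³)(8.2⁴)/(8·41.0³·13) = 49.389 N/mm
k_B = Gd⁴/(8D³N_a) = (78.1×10³)(7.8⁴)/(8·68.0³·24) = 4.7885 N/mm
Series: 1/k_eq = 1/49.389 + 1/4.7885 = 0.22908; k_eq = 4.3653 N/mm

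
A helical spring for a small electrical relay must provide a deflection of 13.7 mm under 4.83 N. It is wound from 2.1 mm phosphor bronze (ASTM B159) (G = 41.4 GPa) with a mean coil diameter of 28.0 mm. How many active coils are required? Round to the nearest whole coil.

13

Required rate k = F/δ = 4.83/13.7 = 0.35255 N/mm
N_a = Gd⁴/(8D³k) = (41.4×10³ × 2.1⁴)/(8 × 28.0³ × 0.35255)
    = 805151 / 61914.3 = 13 → 13 coils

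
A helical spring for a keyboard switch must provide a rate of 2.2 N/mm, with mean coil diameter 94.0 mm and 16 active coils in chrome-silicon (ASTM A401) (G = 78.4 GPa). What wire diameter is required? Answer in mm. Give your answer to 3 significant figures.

7.39 mm

d = (8D³N_a·k / G)^(1/4) = (8·94.0³·16·2.2 / (78.4×10³))^0.25
  = (2983.3)^0.25 = 7.3905 mm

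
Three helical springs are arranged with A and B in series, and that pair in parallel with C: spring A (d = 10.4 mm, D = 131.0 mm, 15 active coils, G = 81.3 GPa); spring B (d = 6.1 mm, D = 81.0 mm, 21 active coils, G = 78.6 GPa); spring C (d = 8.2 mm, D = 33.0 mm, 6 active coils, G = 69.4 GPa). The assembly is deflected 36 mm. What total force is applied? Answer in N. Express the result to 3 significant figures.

6580 N

k_A = Gd⁴/(8D³N_a) = (81.3×10³)(10.4⁴)/(8·131.0³·15) = 3.5256 N/mm
k_B = Gd⁴/(8D³N_a) = (78.6×10³)(6.1⁴)/(8·81.0³·21) = 1.2189 N/mm
k_C = Gd⁴/(8D³N_a) = (69.4×10³)(8.2⁴)/(8·33.0³·6) = 181.9 N/mm
Springs A,B series: k_AB = 1/(1/3.5256+1/1.2189) = 0.90577 N/mm; parallel with C: k_eq = 0.90577+181.9 = 182.81 N/mm
F = k_eq·δ = 182.81·36 = 6581 N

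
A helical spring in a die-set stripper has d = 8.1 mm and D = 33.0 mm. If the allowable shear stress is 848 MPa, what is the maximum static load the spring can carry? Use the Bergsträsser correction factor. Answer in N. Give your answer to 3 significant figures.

3900 N

C = D/d = 33.0/8.1 = 4.0741
K_B = (4C+2)/(4C−3) = 18.296/13.296 = 1.3760
τ_max = K·8FD/(πd³) → F_max = τ_allow·πd³/(8DK)
F_max = 848·π·8.1³/(8·33.0·1.3760) = 1.4158e+06/363.28 = 3897.3 N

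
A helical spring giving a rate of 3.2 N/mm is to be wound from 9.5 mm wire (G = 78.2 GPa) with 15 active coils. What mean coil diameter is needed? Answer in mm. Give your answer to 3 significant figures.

D = (Gd⁴/(8N_a·k))^(1/3) = (78.2×10³·9.5⁴/(8·15·3.2))^(1/3)
  = (1.65871e+06)^(1/3) = 118.3741 mm

118 mm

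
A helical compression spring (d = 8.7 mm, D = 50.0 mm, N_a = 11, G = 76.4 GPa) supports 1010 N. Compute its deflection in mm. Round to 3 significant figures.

k = Gd⁴/(8D³N_a) = (76.4×10³)(8.7⁴)/(8·50.0³·11) = 39.79 N/mm
δ = F/k = 1010 / 39.79 = 25.383 mm

25.4 mm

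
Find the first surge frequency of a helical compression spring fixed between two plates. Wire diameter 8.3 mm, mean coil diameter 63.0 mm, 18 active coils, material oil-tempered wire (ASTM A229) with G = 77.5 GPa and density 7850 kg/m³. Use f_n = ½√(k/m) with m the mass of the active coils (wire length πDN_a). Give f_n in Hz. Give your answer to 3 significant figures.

k = Gd⁴/(8D³N_a) = (77.5×10³)(8.3⁴)/(8·63.0³·18) = 10.215 N/mm = 10215 N/m
Wire length L = πDN_a = π·63.0·18 = 3562.6 mm
m = ρ·(πd²/4)·L = 7850 × 54.106×10⁻⁶ m² × 3.5626 m = 1.5131 kg
f_n = ½√(k/m) = 0.5·√(10215/1.5131) = 0.5·√(6750.7) = 41.081 Hz

41.1 Hz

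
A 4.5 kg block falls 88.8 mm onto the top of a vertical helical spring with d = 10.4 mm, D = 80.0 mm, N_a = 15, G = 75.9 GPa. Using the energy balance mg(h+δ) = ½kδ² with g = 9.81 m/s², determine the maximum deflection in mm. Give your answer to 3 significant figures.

k = Gd⁴/(8D³N_a) = (75.9×10³)(10.4⁴)/(8·80.0³·15) = 14.452 N/mm
W = mg = 4.5 × 9.81 = 44.145 N
½kδ² − Wδ − Wh = 0 → δ = (W + √(W² + 2kWh))/k
δ = (44.145 + √(1948.8 + 113305))/14.452 = (44.145 + 339.49)/14.452 = 26.546 mm

26.5 mm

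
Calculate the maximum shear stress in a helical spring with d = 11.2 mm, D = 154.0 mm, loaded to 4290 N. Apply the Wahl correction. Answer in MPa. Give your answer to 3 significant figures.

Spring index C = D/d = 154.0/11.2 = 13.7500
K_W = (4C−1)/(4C−4) + 0.615/C = 54.000/51.000 + 0.0447 = 1.1036
τ₀ = 8FD/(πd³) = 8·4290·154.0/(π·11.2³) = 5.28528e+06/4413.7 = 1197.5 MPa
τ_max = K·τ₀ = 1.1036 × 1197.5 = 1321.5 MPa

1320 MPa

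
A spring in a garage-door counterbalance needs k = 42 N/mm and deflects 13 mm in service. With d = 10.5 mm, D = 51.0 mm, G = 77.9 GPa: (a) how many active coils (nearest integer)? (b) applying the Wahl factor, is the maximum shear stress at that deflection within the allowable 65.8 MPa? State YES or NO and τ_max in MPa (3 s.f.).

N_a = Gd⁴/(8D³k) = (77.9×10³)(10.5⁴)/(8·51.0³·42) = 21.24 → N_a = 21
Actual rate k = Gd⁴/(8D³·21) = 42.489 N/mm
Working load F = kδ = 42.489·13 = 552.35 N
C = 51.0/10.5 = 4.8571; K_W = (4C−1)/(4C−4)+0.615/C = 1.3211
τ_max = K_W·8FD/(πd³) = 1.3211·61.967 = 81.862 MPa
τ_max > 65.8 MPa → exceeds allowable

(a) 21 coils; (b) NO, τ_max = 81.9 MPa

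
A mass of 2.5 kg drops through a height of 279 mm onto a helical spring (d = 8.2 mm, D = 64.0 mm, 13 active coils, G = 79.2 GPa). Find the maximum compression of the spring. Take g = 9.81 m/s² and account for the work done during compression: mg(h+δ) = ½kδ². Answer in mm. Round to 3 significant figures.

k = Gd⁴/(8D³N_a) = (79.2×10³)(8.2⁴)/(8·64.0³·13) = 13.134 N/mm
W = mg = 2.5 × 9.81 = 24.525 N
½kδ² − Wδ − Wh = 0 → δ = (W + √(W² + 2kWh))/k
δ = (24.525 + √(601.48 + 179742))/13.134 = (24.525 + 424.67)/13.134 = 34.2 mm

34.2 mm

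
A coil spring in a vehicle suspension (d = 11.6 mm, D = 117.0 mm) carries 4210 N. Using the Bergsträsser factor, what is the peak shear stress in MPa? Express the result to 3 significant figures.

Spring index C = D/d = 117.0/11.6 = 10.0862
K_B = (4C+2)/(4C−3) = 42.345/37.345 = 1.1339
τ₀ = 8FD/(πd³) = 8·4210·117.0/(π·11.6³) = 3.94056e+06/4903.7 = 803.59 MPa
τ_max = K·τ₀ = 1.1339 × 803.59 = 911.18 MPa

911 MPa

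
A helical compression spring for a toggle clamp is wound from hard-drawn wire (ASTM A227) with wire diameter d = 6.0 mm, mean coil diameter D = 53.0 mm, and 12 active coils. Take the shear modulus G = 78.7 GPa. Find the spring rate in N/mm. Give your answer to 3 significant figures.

7.14 N/mm

k = Gd⁴/(8D³N_a) = (78.7×10³ × 6.0⁴) / (8 × 53.0³ × 12)
  = 1.01995e+08 / 1.42922e+07 = 7.1364 N/mm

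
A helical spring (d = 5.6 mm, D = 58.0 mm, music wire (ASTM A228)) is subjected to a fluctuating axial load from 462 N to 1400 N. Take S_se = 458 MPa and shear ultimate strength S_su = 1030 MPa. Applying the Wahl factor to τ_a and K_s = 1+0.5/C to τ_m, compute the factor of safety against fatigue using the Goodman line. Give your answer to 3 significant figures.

C = D/d = 58.0/5.6 = 10.3571; K_W = (4C−1)/(4C−4)+0.615/C = 1.1395; K_s = 1+0.5/C = 1.0483
F_a = (F_max−F_min)/2 = 469 N; F_m = (F_max+F_min)/2 = 931 N
τ_a = K_W·8F_aD/(πd³) = 1.1395 × 394.44 = 449.47 MPa
τ_m = K_s·8F_mD/(πd³) = 1.0483 × 782.99 = 820.78 MPa
Goodman: 1/n_f = τ_a/S_se + τ_m/S_su = 449.47/458 + 820.78/1030 = 0.98138 + 0.79688 = 1.7783
n_f = 1/1.7783 = 0.5623

0.562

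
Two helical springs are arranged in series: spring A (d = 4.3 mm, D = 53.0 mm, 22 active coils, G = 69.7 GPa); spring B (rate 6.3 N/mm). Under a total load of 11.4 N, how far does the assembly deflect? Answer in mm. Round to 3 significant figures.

14.3 mm

k_A = Gd⁴/(8D³N_a) = (69.7×10³)(4.3⁴)/(8·53.0³·22) = 0.90942 N/mm
Series: 1/k_eq = 1/0.90942 + 1/6.3 = 1.2583; k_eq = 0.79471 N/mm
δ = F/k_eq = 11.4/0.79471 = 14.345 mm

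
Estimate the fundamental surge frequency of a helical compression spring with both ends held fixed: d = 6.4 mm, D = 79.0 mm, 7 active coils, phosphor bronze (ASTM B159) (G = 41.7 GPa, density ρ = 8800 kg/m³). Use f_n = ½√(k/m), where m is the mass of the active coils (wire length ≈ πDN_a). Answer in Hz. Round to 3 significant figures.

k = Gd⁴/(8D³N_a) = (41.7×10³)(6.4⁴)/(8·79.0³·7) = 2.5339 N/mm = 2533.9 N/m
Wire length L = πDN_a = π·79.0·7 = 1737.3 mm
m = ρ·(πd²/4)·L = 8800 × 32.17×10⁻⁶ m² × 1.7373 m = 0.49182 kg
f_n = ½√(k/m) = 0.5·√(2533.9/0.49182) = 0.5·√(5152) = 35.889 Hz

35.9 Hz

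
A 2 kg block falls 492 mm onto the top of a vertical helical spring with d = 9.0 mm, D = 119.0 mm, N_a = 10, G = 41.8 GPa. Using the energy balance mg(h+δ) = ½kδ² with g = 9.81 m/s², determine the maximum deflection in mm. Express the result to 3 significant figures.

k = Gd⁴/(8D³N_a) = (41.8×10³)(9.0⁴)/(8·119.0³·10) = 2.0343 N/mm
W = mg = 2 × 9.81 = 19.62 N
½kδ² − Wδ − Wh = 0 → δ = (W + √(W² + 2kWh))/k
δ = (19.62 + √(384.94 + 39274.4))/2.0343 = (19.62 + 199.15)/2.0343 = 107.54 mm

108 mm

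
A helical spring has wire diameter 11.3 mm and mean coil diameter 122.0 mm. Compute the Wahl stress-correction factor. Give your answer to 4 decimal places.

C = D/d = 122.0/11.3 = 10.7965
K_W = (4C−1)/(4C−4) + 0.615/C = 42.186/39.186 + 0.0570 = 1.1335

1.1335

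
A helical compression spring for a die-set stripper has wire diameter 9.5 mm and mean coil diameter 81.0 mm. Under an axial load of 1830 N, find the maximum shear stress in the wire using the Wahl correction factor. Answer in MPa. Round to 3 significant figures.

516 MPa

Spring index C = D/d = 81.0/9.5 = 8.5263
K_W = (4C−1)/(4C−4) + 0.615/C = 33.105/30.105 + 0.0721 = 1.1718
τ₀ = 8FD/(πd³) = 8·1830·81.0/(π·9.5³) = 1.18584e+06/2693.5 = 440.26 MPa
τ_max = K·τ₀ = 1.1718 × 440.26 = 515.88 MPa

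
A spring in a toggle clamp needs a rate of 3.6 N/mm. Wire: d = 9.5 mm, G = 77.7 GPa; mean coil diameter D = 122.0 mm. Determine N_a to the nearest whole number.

12

N_a = Gd⁴/(8D³k) = (77.7×10³ × 9.5⁴)/(8 × 122.0³ × 3.6)
    = 6.32871e+08 / 5.22964e+07 = 12.1 → 12 coils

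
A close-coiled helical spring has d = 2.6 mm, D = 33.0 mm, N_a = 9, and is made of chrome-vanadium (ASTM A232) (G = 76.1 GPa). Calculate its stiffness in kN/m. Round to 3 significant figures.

1.34 kN/m

k = Gd⁴/(8D³N_a) = (76.1×10³ × 2.6⁴) / (8 × 33.0³ × 9)
  = 3.47759e+06 / 2.58746e+06 = 1.344 N/mm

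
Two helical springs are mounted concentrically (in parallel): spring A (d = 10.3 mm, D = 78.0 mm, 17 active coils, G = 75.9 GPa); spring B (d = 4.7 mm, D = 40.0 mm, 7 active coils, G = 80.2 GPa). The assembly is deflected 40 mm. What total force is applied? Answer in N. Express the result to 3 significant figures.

966 N

k_A = Gd⁴/(8D³N_a) = (75.9×10³)(10.3⁴)/(8·78.0³·17) = 13.236 N/mm
k_B = Gd⁴/(8D³N_a) = (80.2×10³)(4.7⁴)/(8·40.0³·7) = 10.919 N/mm
Parallel: k_eq = 13.236 + 10.919 = 24.156 N/mm
F = k_eq·δ = 24.156·40 = 966.23 N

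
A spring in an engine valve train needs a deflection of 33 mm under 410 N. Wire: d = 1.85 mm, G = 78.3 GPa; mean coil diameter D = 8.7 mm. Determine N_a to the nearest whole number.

14

Required rate k = F/δ = 410/33 = 12.424 N/mm
N_a = Gd⁴/(8D³k) = (78.3×10³ × 1.85⁴)/(8 × 8.7³ × 12.424)
    = 917168 / 65451.2 = 14.01 → 14 coils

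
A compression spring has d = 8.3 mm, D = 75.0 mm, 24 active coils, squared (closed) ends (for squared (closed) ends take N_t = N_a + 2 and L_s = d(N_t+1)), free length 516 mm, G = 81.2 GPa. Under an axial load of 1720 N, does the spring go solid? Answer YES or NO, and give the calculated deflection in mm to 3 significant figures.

YES, δ = 362 mm

k = Gd⁴/(8D³N_a) = (81.2×10³)(8.3⁴)/(8·75.0³·24) = 4.7576 N/mm
N_t = 26; L_s = 8.3·27 = 224.1 mm; δ_solid = L₀ − L_s = 516 − 224.1 = 291.9 mm
δ = F/k = 1720/4.7576 = 361.53 mm
δ ≥ δ_solid → spring goes solid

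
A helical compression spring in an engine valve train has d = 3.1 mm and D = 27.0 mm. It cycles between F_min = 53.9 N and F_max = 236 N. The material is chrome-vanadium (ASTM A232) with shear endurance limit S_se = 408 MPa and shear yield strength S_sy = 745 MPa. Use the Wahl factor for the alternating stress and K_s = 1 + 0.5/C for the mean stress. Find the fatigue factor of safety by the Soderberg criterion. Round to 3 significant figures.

0.929

C = D/d = 27.0/3.1 = 8.7097; K_W = (4C−1)/(4C−4)+0.615/C = 1.1679; K_s = 1+0.5/C = 1.0574
F_a = (F_max−F_min)/2 = 91.05 N; F_m = (F_max+F_min)/2 = 144.95 N
τ_a = K_W·8F_aD/(πd³) = 1.1679 × 210.14 = 245.42 MPa
τ_m = K_s·8F_mD/(πd³) = 1.0574 × 334.53 = 353.74 MPa
Soderberg: 1/n_f = τ_a/S_se + τ_m/S_sy = 245.42/408 + 353.74/745 = 0.60151 + 0.47481 = 1.0763
n_f = 1/1.0763 = 0.9291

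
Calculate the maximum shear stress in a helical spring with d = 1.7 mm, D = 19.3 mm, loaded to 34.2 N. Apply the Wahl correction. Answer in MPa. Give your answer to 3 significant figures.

385 MPa

Spring index C = D/d = 19.3/1.7 = 11.3529
K_W = (4C−1)/(4C−4) + 0.615/C = 44.412/41.412 + 0.0542 = 1.1266
τ₀ = 8FD/(πd³) = 8·34.2·19.3/(π·1.7³) = 5280.48/15.435 = 342.12 MPa
τ_max = K·τ₀ = 1.1266 × 342.12 = 385.44 MPa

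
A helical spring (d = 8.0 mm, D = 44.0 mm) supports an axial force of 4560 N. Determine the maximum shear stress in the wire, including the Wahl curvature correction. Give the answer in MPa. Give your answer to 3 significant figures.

1280 MPa

Spring index C = D/d = 44.0/8.0 = 5.5000
K_W = (4C−1)/(4C−4) + 0.615/C = 21.000/18.000 + 0.1118 = 1.2785
τ₀ = 8FD/(πd³) = 8·4560·44.0/(π·8.0³) = 1.60512e+06/1608.5 = 997.9 MPa
τ_max = K·τ₀ = 1.2785 × 997.9 = 1275.8 MPa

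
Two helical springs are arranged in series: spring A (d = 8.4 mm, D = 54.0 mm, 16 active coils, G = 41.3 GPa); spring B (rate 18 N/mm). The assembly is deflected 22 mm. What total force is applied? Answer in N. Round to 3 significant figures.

143 N

k_A = Gd⁴/(8D³N_a) = (41.3×10³)(8.4⁴)/(8·54.0³·16) = 10.202 N/mm
Series: 1/k_eq = 1/10.202 + 1/18 = 0.15358; k_eq = 6.5114 N/mm
F = k_eq·δ = 6.5114·22 = 143.25 N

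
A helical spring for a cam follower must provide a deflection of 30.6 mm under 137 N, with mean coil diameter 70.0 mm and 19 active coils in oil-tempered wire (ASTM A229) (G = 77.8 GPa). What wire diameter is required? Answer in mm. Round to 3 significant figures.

7.40 mm

Required rate k = F/δ = 137/30.6 = 4.4771 N/mm
d = (8D³N_a·k / G)^(1/4) = (8·70.0³·19·4.4771 / (77.8×10³))^0.25
  = (3000.2)^0.25 = 7.4010 mm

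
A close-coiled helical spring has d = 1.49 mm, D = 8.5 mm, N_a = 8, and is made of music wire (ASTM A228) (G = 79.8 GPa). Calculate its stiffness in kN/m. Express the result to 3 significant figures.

k = Gd⁴/(8D³N_a) = (79.8×10³ × 1.49⁴) / (8 × 8.5³ × 8)
  = 393322 / 39304 = 10.007 N/mm

10.0 kN/m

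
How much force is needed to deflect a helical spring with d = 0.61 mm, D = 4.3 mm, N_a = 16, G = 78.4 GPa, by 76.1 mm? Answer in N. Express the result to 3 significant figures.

k = Gd⁴/(8D³N_a) = (78.4×10³)(0.61⁴)/(8·4.3³·16) = 1.0666 N/mm
F = k·δ = 1.0666 × 76.1 = 81.172 N

81.2 N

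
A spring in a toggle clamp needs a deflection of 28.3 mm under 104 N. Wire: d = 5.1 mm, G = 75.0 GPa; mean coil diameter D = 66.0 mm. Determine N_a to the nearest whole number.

6

Required rate k = F/δ = 104/28.3 = 3.6749 N/mm
N_a = Gd⁴/(8D³k) = (75.0×10³ × 5.1⁴)/(8 × 66.0³ × 3.6749)
    = 5.0739e+07 / 8.45218e+06 = 6.003 → 6 coils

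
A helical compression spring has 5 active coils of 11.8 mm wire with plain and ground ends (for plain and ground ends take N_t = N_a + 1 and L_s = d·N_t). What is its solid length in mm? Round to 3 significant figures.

70.8 mm

plain and ground ends: N_t = N_a + 1 = 5 + 1 = 6
L_s = d·N_t = 11.8 × 6 = 70.8 mm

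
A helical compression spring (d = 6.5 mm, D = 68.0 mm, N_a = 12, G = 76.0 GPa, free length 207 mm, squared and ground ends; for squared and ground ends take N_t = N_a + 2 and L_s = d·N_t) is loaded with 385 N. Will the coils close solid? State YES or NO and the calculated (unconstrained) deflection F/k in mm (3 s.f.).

NO, δ = 85.7 mm

k = Gd⁴/(8D³N_a) = (76.0×10³)(6.5⁴)/(8·68.0³·12) = 4.4944 N/mm
N_t = 14; L_s = 6.5·14 = 91 mm; δ_solid = L₀ − L_s = 207 − 91 = 116 mm
δ = F/k = 385/4.4944 = 85.663 mm
δ < δ_solid → spring does not go solid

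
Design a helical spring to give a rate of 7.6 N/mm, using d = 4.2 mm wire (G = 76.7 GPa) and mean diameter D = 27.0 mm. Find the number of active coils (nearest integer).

N_a = Gd⁴/(8D³k) = (76.7×10³ × 4.2⁴)/(8 × 27.0³ × 7.6)
    = 2.38667e+07 / 1.19673e+06 = 19.94 → 20 coils

20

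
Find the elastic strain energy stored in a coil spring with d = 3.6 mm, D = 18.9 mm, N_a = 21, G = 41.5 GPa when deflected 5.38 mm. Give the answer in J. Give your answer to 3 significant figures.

k = Gd⁴/(8D³N_a) = (41.5×10³)(3.6⁴)/(8·18.9³·21) = 6.1456 N/mm
U = ½kδ² = 0.5 × 6.1456 × 5.38² = 88.94 N·mm = 0.08894 J

0.0889 J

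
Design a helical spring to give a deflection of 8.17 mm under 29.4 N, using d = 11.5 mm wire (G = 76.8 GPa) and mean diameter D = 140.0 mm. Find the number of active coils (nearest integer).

Required rate k = F/δ = 29.4/8.17 = 3.5985 N/mm
N_a = Gd⁴/(8D³k) = (76.8×10³ × 11.5⁴)/(8 × 140.0³ × 3.5985)
    = 1.34324e+09 / 7.8995e+07 = 17 → 17 coils

17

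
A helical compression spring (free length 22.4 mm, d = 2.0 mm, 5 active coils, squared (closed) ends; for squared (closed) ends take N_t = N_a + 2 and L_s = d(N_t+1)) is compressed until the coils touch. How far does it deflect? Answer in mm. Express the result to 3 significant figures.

N_t = 7; L_s = 2.0·8 = 16 mm
δ_solid = L₀ − L_s = 22.4 − 16 = 6.4 mm

6.40 mm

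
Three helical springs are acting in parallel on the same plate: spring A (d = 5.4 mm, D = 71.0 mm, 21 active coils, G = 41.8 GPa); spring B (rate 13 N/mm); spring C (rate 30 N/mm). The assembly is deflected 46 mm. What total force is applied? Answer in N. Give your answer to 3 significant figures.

2010 N

k_A = Gd⁴/(8D³N_a) = (41.8×10³)(5.4⁴)/(8·71.0³·21) = 0.59111 N/mm
Parallel: k_eq = 0.59111 + 13 + 30 = 43.591 N/mm
F = k_eq·δ = 43.591·46 = 2005.2 N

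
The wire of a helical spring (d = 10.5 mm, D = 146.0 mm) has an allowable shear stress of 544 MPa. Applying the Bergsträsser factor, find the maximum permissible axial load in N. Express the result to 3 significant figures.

C = D/d = 146.0/10.5 = 13.9048
K_B = (4C+2)/(4C−3) = 57.619/52.619 = 1.0950
τ_max = K·8FD/(πd³) → F_max = τ_allow·πd³/(8DK)
F_max = 544·π·10.5³/(8·146.0·1.0950) = 1.9784e+06/1279 = 1546.9 N

1550 N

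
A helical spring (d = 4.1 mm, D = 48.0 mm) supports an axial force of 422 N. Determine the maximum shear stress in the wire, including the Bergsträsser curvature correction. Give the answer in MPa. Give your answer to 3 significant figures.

Spring index C = D/d = 48.0/4.1 = 11.7073
K_B = (4C+2)/(4C−3) = 48.829/43.829 = 1.1141
τ₀ = 8FD/(πd³) = 8·422·48.0/(π·4.1³) = 162048/216.52 = 748.41 MPa
τ_max = K·τ₀ = 1.1141 × 748.41 = 833.79 MPa

834 MPa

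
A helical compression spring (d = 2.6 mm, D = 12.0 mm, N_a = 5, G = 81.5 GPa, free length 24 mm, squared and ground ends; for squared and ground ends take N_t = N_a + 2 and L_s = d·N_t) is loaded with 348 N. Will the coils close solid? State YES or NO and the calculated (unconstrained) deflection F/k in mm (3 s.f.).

k = Gd⁴/(8D³N_a) = (81.5×10³)(2.6⁴)/(8·12.0³·5) = 53.882 N/mm
N_t = 7; L_s = 2.6·7 = 18.2 mm; δ_solid = L₀ − L_s = 24 − 18.2 = 5.8 mm
δ = F/k = 348/53.882 = 6.4585 mm
δ ≥ δ_solid → spring goes solid

YES, δ = 6.46 mm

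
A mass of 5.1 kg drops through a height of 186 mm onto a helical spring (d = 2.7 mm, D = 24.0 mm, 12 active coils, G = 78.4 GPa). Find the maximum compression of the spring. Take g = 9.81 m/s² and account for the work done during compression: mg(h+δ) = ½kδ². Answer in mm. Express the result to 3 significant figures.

k = Gd⁴/(8D³N_a) = (78.4×10³)(2.7⁴)/(8·24.0³·12) = 3.1395 N/mm
W = mg = 5.1 × 9.81 = 50.031 N
½kδ² − Wδ − Wh = 0 → δ = (W + √(W² + 2kWh))/k
δ = (50.031 + √(2503.1 + 58431.7))/3.1395 = (50.031 + 246.85)/3.1395 = 94.562 mm

94.6 mm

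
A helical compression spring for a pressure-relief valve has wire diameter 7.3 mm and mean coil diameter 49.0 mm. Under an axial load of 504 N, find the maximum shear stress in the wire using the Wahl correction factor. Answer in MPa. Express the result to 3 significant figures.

Spring index C = D/d = 49.0/7.3 = 6.7123
K_W = (4C−1)/(4C−4) + 0.615/C = 25.849/22.849 + 0.0916 = 1.2229
τ₀ = 8FD/(πd³) = 8·504·49.0/(π·7.3³) = 197568/1222.1 = 161.66 MPa
τ_max = K·τ₀ = 1.2229 × 161.66 = 197.69 MPa

198 MPa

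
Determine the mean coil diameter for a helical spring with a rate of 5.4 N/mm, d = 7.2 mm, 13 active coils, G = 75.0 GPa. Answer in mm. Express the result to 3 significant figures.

D = (Gd⁴/(8N_a·k))^(1/3) = (75.0×10³·7.2⁴/(8·13·5.4))^(1/3)
  = (358892)^(1/3) = 71.0648 mm

71.1 mm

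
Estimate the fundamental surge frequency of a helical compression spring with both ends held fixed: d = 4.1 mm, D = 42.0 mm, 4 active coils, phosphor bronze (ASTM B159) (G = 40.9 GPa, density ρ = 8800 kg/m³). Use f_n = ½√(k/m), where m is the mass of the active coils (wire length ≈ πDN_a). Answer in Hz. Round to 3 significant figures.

k = Gd⁴/(8D³N_a) = (40.9×10³)(4.1⁴)/(8·42.0³·4) = 4.8748 N/mm = 4874.8 N/m
Wire length L = πDN_a = π·42.0·4 = 527.79 mm
m = ρ·(πd²/4)·L = 8800 × 13.203×10⁻⁶ m² × 0.52779 m = 0.06132 kg
f_n = ½√(k/m) = 0.5·√(4874.8/0.06132) = 0.5·√(79499) = 140.98 Hz

141 Hz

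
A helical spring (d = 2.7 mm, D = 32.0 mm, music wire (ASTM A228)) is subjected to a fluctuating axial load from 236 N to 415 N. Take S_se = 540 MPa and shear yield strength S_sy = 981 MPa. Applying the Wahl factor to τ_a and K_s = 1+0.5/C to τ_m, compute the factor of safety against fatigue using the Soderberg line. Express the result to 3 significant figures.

0.454

C = D/d = 32.0/2.7 = 11.8519; K_W = (4C−1)/(4C−4)+0.615/C = 1.1210; K_s = 1+0.5/C = 1.0422
F_a = (F_max−F_min)/2 = 89.5 N; F_m = (F_max+F_min)/2 = 325.5 N
τ_a = K_W·8F_aD/(πd³) = 1.1210 × 370.53 = 415.36 MPa
τ_m = K_s·8F_mD/(πd³) = 1.0422 × 1347.6 = 1404.4 MPa
Soderberg: 1/n_f = τ_a/S_se + τ_m/S_sy = 415.36/540 + 1404.4/981 = 0.76919 + 1.43162 = 2.2008
n_f = 1/2.2008 = 0.4544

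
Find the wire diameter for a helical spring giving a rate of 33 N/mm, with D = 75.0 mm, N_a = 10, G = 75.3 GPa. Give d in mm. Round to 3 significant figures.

11.0 mm

d = (8D³N_a·k / G)^(1/4) = (8·75.0³·10·33 / (75.3×10³))^0.25
  = (14791)^0.25 = 11.0280 mm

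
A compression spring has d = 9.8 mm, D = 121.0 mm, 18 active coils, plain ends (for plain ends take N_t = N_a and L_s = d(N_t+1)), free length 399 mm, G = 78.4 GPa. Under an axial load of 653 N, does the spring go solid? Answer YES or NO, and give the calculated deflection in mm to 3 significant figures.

YES, δ = 230 mm

k = Gd⁴/(8D³N_a) = (78.4×10³)(9.8⁴)/(8·121.0³·18) = 2.8347 N/mm
N_t = 18; L_s = 9.8·19 = 186.2 mm; δ_solid = L₀ − L_s = 399 − 186.2 = 212.8 mm
δ = F/k = 653/2.8347 = 230.36 mm
δ ≥ δ_solid → spring goes solid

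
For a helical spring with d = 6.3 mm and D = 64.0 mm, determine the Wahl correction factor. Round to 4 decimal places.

C = D/d = 64.0/6.3 = 10.1587
K_W = (4C−1)/(4C−4) + 0.615/C = 39.635/36.635 + 0.0605 = 1.1424

1.1424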